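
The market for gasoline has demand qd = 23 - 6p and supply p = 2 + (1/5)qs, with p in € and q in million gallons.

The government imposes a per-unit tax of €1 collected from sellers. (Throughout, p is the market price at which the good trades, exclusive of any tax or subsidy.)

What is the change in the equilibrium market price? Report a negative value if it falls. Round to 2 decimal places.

+0.45

Initially, 23 - 6p = 5p - 10, so 33 = 11p and p = 3, q = 5.
Since sellers keep the price net of the tax, the effective supply curve becomes qs = 5p - 15.
Equate the new curves: 23 - 6p = 5p - 15, giving 38 = 11p, p = 38/11 ≈ 3.4545, q = 25/11 ≈ 2.2727.
Δp = 3.4545 − 3 = +0.45.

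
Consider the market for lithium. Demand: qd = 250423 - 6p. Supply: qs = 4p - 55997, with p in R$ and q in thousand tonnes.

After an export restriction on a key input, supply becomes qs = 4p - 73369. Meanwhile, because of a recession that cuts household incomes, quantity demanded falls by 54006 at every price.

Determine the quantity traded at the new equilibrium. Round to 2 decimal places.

34545.40

Original equilibrium: 250423 - 6p = 4p - 55997 gives 306420 = 10p, so p = 30642 and q = 66571.
The shock moves the curves to qd = 196417 - 6p and qs = 4p - 73369.
New equilibrium: 196417 - 6p = 4p - 73369 ⇒ 269786 = 10p ⇒ p = 26978.6, q = 34545.4.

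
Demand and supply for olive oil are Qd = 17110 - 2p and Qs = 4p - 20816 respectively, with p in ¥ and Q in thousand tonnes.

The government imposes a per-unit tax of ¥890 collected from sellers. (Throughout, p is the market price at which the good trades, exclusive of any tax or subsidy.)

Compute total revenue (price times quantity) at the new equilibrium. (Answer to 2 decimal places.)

22688232.44

Before the shock: 17110 - 2p = 4p - 20816 ⇒ 37926 = 6p ⇒ p = 6321, Q = 4468.
Since sellers keep the price net of the tax, the effective supply curve becomes Qs = 4p - 24376.
Setting them equal: 17110 - 2p = 4p - 24376 → 41486 = 6p, so p = 20743/3 ≈ 6914.3333 and Q = 9844/3 ≈ 3281.3333.
New expenditure = 6914.3333 × 3281.3333 = 22688232.44.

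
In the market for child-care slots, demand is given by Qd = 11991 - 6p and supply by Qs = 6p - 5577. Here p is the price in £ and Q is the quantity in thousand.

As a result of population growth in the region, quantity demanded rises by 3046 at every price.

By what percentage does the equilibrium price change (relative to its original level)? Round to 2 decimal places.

+17.34

Original equilibrium: 11991 - 6p = 6p - 5577 gives 17568 = 12p, so p = 1464 and Q = 3207.
After the shift, demand is Qd = 15037 - 6p and supply is Qs = 6p - 5577.
Equate the new curves: 15037 - 6p = 6p - 5577, giving 20614 = 12p, p = 10307/6 ≈ 1717.8333, Q = 4730.
%Δp = (1717.8333 − 1464) / 1464 × 100 = +17.34%.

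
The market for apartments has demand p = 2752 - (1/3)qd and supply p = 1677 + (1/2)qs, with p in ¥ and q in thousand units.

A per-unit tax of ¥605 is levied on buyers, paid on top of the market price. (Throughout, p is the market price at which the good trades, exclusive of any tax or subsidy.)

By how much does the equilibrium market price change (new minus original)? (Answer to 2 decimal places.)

Before the shock: 8256 - 3p = 2p - 3354 ⇒ 11610 = 5p ⇒ p = 2322, q = 1290.
Since buyers pay the price plus the tax, the effective demand curve becomes qd = 6441 - 3p.
Equate the new curves: 6441 - 3p = 2p - 3354, giving 9795 = 5p, p = 1959, q = 564.
Δp = 1959 − 2322 = -363.00.

-363.00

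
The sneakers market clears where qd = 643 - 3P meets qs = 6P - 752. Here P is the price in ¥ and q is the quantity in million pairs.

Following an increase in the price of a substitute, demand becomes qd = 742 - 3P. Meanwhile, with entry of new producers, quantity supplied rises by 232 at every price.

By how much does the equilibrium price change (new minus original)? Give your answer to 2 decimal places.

Initially, 643 - 3P = 6P - 752, so 1395 = 9P and P = 155, q = 178.
The new curves are qd = 742 - 3P (demand) and qs = 6P - 520 (supply).
Equate the new curves: 742 - 3P = 6P - 520, giving 1262 = 9P, P = 1262/9 ≈ 140.2222, q = 964/3 ≈ 321.3333.
ΔP = 140.2222 − 155 = -14.78.

-14.78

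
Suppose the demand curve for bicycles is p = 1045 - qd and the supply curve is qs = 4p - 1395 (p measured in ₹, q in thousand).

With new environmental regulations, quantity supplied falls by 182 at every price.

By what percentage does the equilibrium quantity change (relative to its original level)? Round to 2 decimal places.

Solve the original market: 1045 - p = 4p - 1395, hence p = 488 and q = 557.
After the shift, demand is qd = 1045 - p and supply is qs = 4p - 1577.
Equate the new curves: 1045 - p = 4p - 1577, giving 2622 = 5p, p = 524.4, q = 520.6.
%Δq = (520.6 − 557) / 557 × 100 = -6.54%.

-6.54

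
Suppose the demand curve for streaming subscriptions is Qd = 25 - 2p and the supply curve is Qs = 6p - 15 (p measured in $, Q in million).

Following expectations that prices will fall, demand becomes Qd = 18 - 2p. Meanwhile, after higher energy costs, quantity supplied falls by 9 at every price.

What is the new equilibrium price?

Solve the original market: 25 - 2p = 6p - 15, hence p = 5 and Q = 15.
After the shift, demand is Qd = 18 - 2p and supply is Qs = 6p - 24.
New equilibrium: 18 - 2p = 6p - 24 ⇒ 42 = 8p ⇒ p = 5.25, Q = 7.5.

5.25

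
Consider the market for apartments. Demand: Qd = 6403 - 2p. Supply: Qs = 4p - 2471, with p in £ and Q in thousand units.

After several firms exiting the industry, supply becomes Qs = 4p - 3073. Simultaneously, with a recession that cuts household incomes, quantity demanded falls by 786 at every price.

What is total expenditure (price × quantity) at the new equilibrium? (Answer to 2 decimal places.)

Initially, 6403 - 2p = 4p - 2471, so 8874 = 6p and p = 1479, Q = 3445.
The new curves are Qd = 5617 - 2p (demand) and Qs = 4p - 3073 (supply).
New equilibrium: 5617 - 2p = 4p - 3073 ⇒ 8690 = 6p ⇒ p = 4345/3 ≈ 1448.3333, Q = 8161/3 ≈ 2720.3333.
New expenditure = 1448.3333 × 2720.3333 = 3939949.44.

3939949.44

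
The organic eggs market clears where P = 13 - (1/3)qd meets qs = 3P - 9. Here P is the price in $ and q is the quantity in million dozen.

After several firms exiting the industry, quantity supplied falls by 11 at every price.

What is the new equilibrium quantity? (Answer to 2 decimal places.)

9.50

Before the shock: 39 - 3P = 3P - 9 ⇒ 48 = 6P ⇒ P = 8, q = 15.
The shock moves the curves to qd = 39 - 3P and qs = 3P - 20.
Equate the new curves: 39 - 3P = 3P - 20, giving 59 = 6P, P = 59/6 ≈ 9.8333, q = 9.5.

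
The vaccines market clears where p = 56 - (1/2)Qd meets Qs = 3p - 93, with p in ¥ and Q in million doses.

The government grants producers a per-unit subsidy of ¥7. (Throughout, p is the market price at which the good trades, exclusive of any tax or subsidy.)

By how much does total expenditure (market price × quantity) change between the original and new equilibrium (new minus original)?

+183.12

Original equilibrium: 112 - 2p = 3p - 93 gives 205 = 5p, so p = 41 and Q = 30.
Since sellers receive the price plus the subsidy, the effective supply curve becomes Qs = 3p - 72.
Setting them equal: 112 - 2p = 3p - 72 → 184 = 5p, so p = 36.8 and Q = 38.4.
Expenditure moves from 41×30 = 1230 to 36.8×38.4 = 1413.12; change = +183.12.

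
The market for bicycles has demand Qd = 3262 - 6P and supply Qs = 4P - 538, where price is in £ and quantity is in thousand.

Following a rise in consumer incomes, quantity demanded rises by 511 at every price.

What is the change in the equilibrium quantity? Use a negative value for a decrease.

+204.4

Before the shock: 3262 - 6P = 4P - 538 ⇒ 3800 = 10P ⇒ P = 380, Q = 982.
After the shift, demand is Qd = 3773 - 6P and supply is Qs = 4P - 538.
New equilibrium: 3773 - 6P = 4P - 538 ⇒ 4311 = 10P ⇒ P = 431.1, Q = 1186.4.
ΔQ = 1186.4 − 982 = +204.4.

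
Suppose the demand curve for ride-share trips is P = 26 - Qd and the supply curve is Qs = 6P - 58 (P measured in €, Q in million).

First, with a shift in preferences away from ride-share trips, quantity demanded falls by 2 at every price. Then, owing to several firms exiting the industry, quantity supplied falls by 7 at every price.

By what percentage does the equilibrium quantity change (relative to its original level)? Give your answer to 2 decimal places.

Initially, 26 - P = 6P - 58, so 84 = 7P and P = 12, Q = 14.
With the change applied: demand Qd = 24 - P, supply Qs = 6P - 65.
New equilibrium: 24 - P = 6P - 65 ⇒ 89 = 7P ⇒ P = 89/7 ≈ 12.7143, Q = 79/7 ≈ 11.2857.
%ΔQ = (11.2857 − 14) / 14 × 100 = -19.39%.

-19.39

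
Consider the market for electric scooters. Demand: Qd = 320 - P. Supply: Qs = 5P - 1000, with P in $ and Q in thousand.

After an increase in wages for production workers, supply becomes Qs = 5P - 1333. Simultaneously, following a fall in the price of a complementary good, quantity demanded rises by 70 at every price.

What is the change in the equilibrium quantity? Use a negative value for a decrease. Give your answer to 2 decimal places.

+2.83

Solve the original market: 320 - P = 5P - 1000, hence P = 220 and Q = 100.
The shock moves the curves to Qd = 390 - P and Qs = 5P - 1333.
New equilibrium: 390 - P = 5P - 1333 ⇒ 1723 = 6P ⇒ P = 1723/6 ≈ 287.1667, Q = 617/6 ≈ 102.8333.
ΔQ = 102.8333 − 100 = +2.83.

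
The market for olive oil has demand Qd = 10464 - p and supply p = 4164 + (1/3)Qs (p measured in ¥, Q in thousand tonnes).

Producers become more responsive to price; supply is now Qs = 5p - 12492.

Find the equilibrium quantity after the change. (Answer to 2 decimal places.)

6638.00

Initially, 10464 - p = 3p - 12492, so 22956 = 4p and p = 5739, Q = 4725.
With the change applied: demand Qd = 10464 - p, supply Qs = 5p - 12492.
Setting them equal: 10464 - p = 5p - 12492 → 22956 = 6p, so p = 3826 and Q = 6638.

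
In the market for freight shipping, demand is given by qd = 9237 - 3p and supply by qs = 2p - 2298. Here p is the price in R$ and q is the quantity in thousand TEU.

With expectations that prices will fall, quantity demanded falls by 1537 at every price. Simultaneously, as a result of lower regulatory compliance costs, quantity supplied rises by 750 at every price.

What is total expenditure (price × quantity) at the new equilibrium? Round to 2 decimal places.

3978859.52

Solve the original market: 9237 - 3p = 2p - 2298, hence p = 2307 and q = 2316.
With the change applied: demand qd = 7700 - 3p, supply qs = 2p - 1548.
New equilibrium: 7700 - 3p = 2p - 1548 ⇒ 9248 = 5p ⇒ p = 1849.6, q = 2151.2.
New expenditure = 1849.6 × 2151.2 = 3978859.52.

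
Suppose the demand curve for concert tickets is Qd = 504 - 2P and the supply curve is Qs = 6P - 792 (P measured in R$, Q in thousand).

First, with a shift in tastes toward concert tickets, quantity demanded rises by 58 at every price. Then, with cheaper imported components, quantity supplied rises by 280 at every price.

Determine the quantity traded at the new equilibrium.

293.5

Before the shock: 504 - 2P = 6P - 792 ⇒ 1296 = 8P ⇒ P = 162, Q = 180.
After the shift, demand is Qd = 562 - 2P and supply is Qs = 6P - 512.
Clearing the new market: 562 - 2P = 6P - 512, so P = 134.25 and Q = 293.5.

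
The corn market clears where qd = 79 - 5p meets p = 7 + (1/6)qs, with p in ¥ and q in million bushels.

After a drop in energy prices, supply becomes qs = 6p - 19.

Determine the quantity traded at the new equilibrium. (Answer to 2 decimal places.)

34.45

Original equilibrium: 79 - 5p = 6p - 42 gives 121 = 11p, so p = 11 and q = 24.
The shock moves the curves to qd = 79 - 5p and qs = 6p - 19.
New equilibrium: 79 - 5p = 6p - 19 ⇒ 98 = 11p ⇒ p = 98/11 ≈ 8.9091, q = 379/11 ≈ 34.4545.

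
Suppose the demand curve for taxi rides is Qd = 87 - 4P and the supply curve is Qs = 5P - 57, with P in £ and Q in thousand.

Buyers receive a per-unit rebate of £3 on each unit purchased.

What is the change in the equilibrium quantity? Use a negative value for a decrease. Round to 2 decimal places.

+6.67

Solve the original market: 87 - 4P = 5P - 57, hence P = 16 and Q = 23.
Since buyers' out-of-pocket price is the market price minus the rebate, the effective demand curve becomes Qd = 99 - 4P.
Setting them equal: 99 - 4P = 5P - 57 → 156 = 9P, so P = 52/3 ≈ 17.3333 and Q = 89/3 ≈ 29.6667.
ΔQ = 29.6667 − 23 = +6.67.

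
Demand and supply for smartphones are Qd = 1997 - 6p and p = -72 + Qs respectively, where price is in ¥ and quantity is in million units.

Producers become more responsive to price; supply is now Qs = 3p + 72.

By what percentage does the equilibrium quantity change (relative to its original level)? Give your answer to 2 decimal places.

Initially, 1997 - 6p = p + 72, so 1925 = 7p and p = 275, Q = 347.
The new curves are Qd = 1997 - 6p (demand) and Qs = 3p + 72 (supply).
Equate the new curves: 1997 - 6p = 3p + 72, giving 1925 = 9p, p = 1925/9 ≈ 213.8889, Q = 2141/3 ≈ 713.6667.
%ΔQ = (713.6667 − 347) / 347 × 100 = +105.67%.

+105.67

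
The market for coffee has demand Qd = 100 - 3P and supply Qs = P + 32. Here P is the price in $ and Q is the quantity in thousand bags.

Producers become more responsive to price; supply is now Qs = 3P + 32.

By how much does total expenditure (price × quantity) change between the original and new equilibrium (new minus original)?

Original equilibrium: 100 - 3P = P + 32 gives 68 = 4P, so P = 17 and Q = 49.
After the shift, demand is Qd = 100 - 3P and supply is Qs = 3P + 32.
Clearing the new market: 100 - 3P = 3P + 32, so P = 34/3 ≈ 11.3333 and Q = 66.
Expenditure moves from 17×49 = 833 to 11.3333×66 = 748; change = -85.

-85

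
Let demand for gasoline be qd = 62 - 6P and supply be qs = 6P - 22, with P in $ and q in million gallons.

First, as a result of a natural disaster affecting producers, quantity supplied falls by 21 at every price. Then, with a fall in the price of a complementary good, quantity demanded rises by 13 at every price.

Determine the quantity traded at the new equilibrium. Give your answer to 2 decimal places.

Original equilibrium: 62 - 6P = 6P - 22 gives 84 = 12P, so P = 7 and q = 20.
The shock moves the curves to qd = 75 - 6P and qs = 6P - 43.
New equilibrium: 75 - 6P = 6P - 43 ⇒ 118 = 12P ⇒ P = 59/6 ≈ 9.8333, q = 16.

16.00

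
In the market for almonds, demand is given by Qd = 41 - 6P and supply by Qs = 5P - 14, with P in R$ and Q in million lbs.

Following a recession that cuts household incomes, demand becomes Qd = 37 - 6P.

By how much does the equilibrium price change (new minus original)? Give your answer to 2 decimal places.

-0.36

Solve the original market: 41 - 6P = 5P - 14, hence P = 5 and Q = 11.
With the change applied: demand Qd = 37 - 6P, supply Qs = 5P - 14.
Setting them equal: 37 - 6P = 5P - 14 → 51 = 11P, so P = 51/11 ≈ 4.6364 and Q = 101/11 ≈ 9.1818.
ΔP = 4.6364 − 5 = -0.36.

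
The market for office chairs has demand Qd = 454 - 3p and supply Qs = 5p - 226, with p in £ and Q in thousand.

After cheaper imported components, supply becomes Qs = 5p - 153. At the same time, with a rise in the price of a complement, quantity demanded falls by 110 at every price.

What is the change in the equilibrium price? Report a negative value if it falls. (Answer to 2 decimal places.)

Before the shock: 454 - 3p = 5p - 226 ⇒ 680 = 8p ⇒ p = 85, Q = 199.
The new curves are Qd = 344 - 3p (demand) and Qs = 5p - 153 (supply).
Setting them equal: 344 - 3p = 5p - 153 → 497 = 8p, so p = 62.125 and Q = 157.625.
Δp = 62.125 − 85 = -22.88.

-22.88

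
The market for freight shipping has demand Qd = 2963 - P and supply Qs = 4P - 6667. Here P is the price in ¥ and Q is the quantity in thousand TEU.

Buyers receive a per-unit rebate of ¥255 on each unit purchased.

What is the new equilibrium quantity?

Initially, 2963 - P = 4P - 6667, so 9630 = 5P and P = 1926, Q = 1037.
Since buyers' out-of-pocket price is the market price minus the rebate, the effective demand curve becomes Qd = 3218 - P.
Clearing the new market: 3218 - P = 4P - 6667, so P = 1977 and Q = 1241.

1241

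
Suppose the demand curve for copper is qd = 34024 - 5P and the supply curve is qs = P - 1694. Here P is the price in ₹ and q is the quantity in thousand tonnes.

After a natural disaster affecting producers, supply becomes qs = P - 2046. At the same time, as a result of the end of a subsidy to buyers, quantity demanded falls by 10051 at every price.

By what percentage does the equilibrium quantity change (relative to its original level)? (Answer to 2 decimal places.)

-46.22

Before the shock: 34024 - 5P = P - 1694 ⇒ 35718 = 6P ⇒ P = 5953, q = 4259.
The shock moves the curves to qd = 23973 - 5P and qs = P - 2046.
Clearing the new market: 23973 - 5P = P - 2046, so P = 4336.5 and q = 2290.5.
%Δq = (2290.5 − 4259) / 4259 × 100 = -46.22%.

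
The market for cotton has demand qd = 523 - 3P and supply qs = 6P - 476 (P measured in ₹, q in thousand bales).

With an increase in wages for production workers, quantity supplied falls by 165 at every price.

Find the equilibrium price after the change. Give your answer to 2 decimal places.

129.33

Before the shock: 523 - 3P = 6P - 476 ⇒ 999 = 9P ⇒ P = 111, q = 190.
The new curves are qd = 523 - 3P (demand) and qs = 6P - 641 (supply).
Setting them equal: 523 - 3P = 6P - 641 → 1164 = 9P, so P = 388/3 ≈ 129.3333 and q = 135.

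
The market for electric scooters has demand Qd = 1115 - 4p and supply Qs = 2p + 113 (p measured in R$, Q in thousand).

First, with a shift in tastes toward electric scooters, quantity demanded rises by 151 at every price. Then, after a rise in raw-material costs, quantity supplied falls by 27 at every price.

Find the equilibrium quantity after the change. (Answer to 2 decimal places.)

479.33

Original equilibrium: 1115 - 4p = 2p + 113 gives 1002 = 6p, so p = 167 and Q = 447.
With the change applied: demand Qd = 1266 - 4p, supply Qs = 2p + 86.
Clearing the new market: 1266 - 4p = 2p + 86, so p = 590/3 ≈ 196.6667 and Q = 1438/3 ≈ 479.3333.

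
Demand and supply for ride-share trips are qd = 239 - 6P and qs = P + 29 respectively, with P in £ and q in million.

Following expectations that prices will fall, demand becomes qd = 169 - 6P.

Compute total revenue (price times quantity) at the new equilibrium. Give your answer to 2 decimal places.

Solve the original market: 239 - 6P = P + 29, hence P = 30 and q = 59.
The shock moves the curves to qd = 169 - 6P and qs = P + 29.
Clearing the new market: 169 - 6P = P + 29, so P = 20 and q = 49.
New expenditure = 20 × 49 = 980.00.

980.00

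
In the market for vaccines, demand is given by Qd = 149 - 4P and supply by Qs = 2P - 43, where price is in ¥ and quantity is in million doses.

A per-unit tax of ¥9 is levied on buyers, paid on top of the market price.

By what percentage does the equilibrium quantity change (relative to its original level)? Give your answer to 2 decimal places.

-57.14

Initially, 149 - 4P = 2P - 43, so 192 = 6P and P = 32, Q = 21.
Since buyers pay the price plus the tax, the effective demand curve becomes Qd = 113 - 4P.
Clearing the new market: 113 - 4P = 2P - 43, so P = 26 and Q = 9.
%ΔQ = (9 − 21) / 21 × 100 = -57.14%.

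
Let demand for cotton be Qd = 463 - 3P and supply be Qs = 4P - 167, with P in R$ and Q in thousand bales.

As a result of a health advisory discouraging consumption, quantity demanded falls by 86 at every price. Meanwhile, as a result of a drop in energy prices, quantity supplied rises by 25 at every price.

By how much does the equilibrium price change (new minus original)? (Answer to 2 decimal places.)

Initially, 463 - 3P = 4P - 167, so 630 = 7P and P = 90, Q = 193.
The shock moves the curves to Qd = 377 - 3P and Qs = 4P - 142.
Setting them equal: 377 - 3P = 4P - 142 → 519 = 7P, so P = 519/7 ≈ 74.1429 and Q = 1082/7 ≈ 154.5714.
ΔP = 74.1429 − 90 = -15.86.

-15.86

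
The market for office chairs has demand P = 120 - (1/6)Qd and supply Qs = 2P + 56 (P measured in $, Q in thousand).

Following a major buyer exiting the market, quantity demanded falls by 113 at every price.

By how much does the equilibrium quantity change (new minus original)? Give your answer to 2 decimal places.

-28.25

Before the shock: 720 - 6P = 2P + 56 ⇒ 664 = 8P ⇒ P = 83, Q = 222.
The new curves are Qd = 607 - 6P (demand) and Qs = 2P + 56 (supply).
Equate the new curves: 607 - 6P = 2P + 56, giving 551 = 8P, P = 68.875, Q = 193.75.
ΔQ = 193.75 − 222 = -28.25.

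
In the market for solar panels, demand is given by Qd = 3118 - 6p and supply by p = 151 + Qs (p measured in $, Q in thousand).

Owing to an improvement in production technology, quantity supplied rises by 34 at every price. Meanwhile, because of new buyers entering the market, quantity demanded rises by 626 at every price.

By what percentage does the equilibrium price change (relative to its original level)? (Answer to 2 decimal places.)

+18.11

Original equilibrium: 3118 - 6p = p - 151 gives 3269 = 7p, so p = 467 and Q = 316.
After the shift, demand is Qd = 3744 - 6p and supply is Qs = p - 117.
Equate the new curves: 3744 - 6p = p - 117, giving 3861 = 7p, p = 3861/7 ≈ 551.5714, Q = 3042/7 ≈ 434.5714.
%Δp = (551.5714 − 467) / 467 × 100 = +18.11%.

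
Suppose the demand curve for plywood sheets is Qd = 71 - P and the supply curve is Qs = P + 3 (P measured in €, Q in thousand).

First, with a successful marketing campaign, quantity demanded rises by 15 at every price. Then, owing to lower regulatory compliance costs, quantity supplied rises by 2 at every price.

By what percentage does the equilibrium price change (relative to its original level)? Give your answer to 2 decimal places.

Before the shock: 71 - P = P + 3 ⇒ 68 = 2P ⇒ P = 34, Q = 37.
The new curves are Qd = 86 - P (demand) and Qs = P + 5 (supply).
Equate the new curves: 86 - P = P + 5, giving 81 = 2P, P = 40.5, Q = 45.5.
%ΔP = (40.5 − 34) / 34 × 100 = +19.12%.

+19.12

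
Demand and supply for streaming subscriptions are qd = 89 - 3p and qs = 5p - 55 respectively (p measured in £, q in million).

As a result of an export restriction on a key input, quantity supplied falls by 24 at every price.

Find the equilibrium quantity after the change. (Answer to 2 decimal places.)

Solve the original market: 89 - 3p = 5p - 55, hence p = 18 and q = 35.
The shock moves the curves to qd = 89 - 3p and qs = 5p - 79.
Clearing the new market: 89 - 3p = 5p - 79, so p = 21 and q = 26.

26.00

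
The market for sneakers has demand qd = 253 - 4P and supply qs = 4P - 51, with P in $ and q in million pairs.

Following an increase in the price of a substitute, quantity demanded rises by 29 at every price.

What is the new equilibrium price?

Initially, 253 - 4P = 4P - 51, so 304 = 8P and P = 38, q = 101.
With the change applied: demand qd = 282 - 4P, supply qs = 4P - 51.
Equate the new curves: 282 - 4P = 4P - 51, giving 333 = 8P, P = 41.625, q = 115.5.

41.625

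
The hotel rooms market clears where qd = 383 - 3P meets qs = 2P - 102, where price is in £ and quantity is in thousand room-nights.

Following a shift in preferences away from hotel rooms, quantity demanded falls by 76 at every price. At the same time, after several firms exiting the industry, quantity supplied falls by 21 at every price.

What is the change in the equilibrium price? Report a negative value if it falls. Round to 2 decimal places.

-11.00

Initially, 383 - 3P = 2P - 102, so 485 = 5P and P = 97, q = 92.
With the change applied: demand qd = 307 - 3P, supply qs = 2P - 123.
Equate the new curves: 307 - 3P = 2P - 123, giving 430 = 5P, P = 86, q = 49.
ΔP = 86 − 97 = -11.00.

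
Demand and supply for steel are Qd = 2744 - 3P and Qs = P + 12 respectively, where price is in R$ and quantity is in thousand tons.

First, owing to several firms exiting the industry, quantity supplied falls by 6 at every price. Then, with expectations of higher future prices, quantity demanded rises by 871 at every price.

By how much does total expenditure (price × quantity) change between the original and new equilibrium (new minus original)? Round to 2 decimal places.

+344783.56

Initially, 2744 - 3P = P + 12, so 2732 = 4P and P = 683, Q = 695.
After the shift, demand is Qd = 3615 - 3P and supply is Qs = P + 6.
Setting them equal: 3615 - 3P = P + 6 → 3609 = 4P, so P = 902.25 and Q = 908.25.
Expenditure moves from 683×695 = 474685 to 902.25×908.25 = 819468.5625; change = +344783.56.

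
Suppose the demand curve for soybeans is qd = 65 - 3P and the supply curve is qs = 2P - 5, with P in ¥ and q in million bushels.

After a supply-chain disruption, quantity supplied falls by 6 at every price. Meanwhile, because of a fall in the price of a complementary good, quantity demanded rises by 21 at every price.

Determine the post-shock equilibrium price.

19.4

Initially, 65 - 3P = 2P - 5, so 70 = 5P and P = 14, q = 23.
After the shift, demand is qd = 86 - 3P and supply is qs = 2P - 11.
Equate the new curves: 86 - 3P = 2P - 11, giving 97 = 5P, P = 19.4, q = 27.8.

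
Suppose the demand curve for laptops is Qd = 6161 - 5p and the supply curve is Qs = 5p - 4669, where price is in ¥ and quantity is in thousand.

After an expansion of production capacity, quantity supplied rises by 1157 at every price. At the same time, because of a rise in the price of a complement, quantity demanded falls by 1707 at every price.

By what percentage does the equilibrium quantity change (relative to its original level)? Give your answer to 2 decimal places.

Original equilibrium: 6161 - 5p = 5p - 4669 gives 10830 = 10p, so p = 1083 and Q = 746.
The new curves are Qd = 4454 - 5p (demand) and Qs = 5p - 3512 (supply).
New equilibrium: 4454 - 5p = 5p - 3512 ⇒ 7966 = 10p ⇒ p = 796.6, Q = 471.
%ΔQ = (471 − 746) / 746 × 100 = -36.86%.

-36.86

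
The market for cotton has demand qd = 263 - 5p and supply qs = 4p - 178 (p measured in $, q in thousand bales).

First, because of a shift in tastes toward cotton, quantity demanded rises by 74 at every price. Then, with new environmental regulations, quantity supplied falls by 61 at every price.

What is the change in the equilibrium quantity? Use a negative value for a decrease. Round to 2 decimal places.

-1.00

Initially, 263 - 5p = 4p - 178, so 441 = 9p and p = 49, q = 18.
With the change applied: demand qd = 337 - 5p, supply qs = 4p - 239.
Equate the new curves: 337 - 5p = 4p - 239, giving 576 = 9p, p = 64, q = 17.
Δq = 17 − 18 = -1.00.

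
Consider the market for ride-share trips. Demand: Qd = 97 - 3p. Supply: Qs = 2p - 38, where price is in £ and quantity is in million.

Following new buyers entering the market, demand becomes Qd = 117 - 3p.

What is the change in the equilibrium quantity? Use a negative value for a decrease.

+8

Solve the original market: 97 - 3p = 2p - 38, hence p = 27 and Q = 16.
The new curves are Qd = 117 - 3p (demand) and Qs = 2p - 38 (supply).
Setting them equal: 117 - 3p = 2p - 38 → 155 = 5p, so p = 31 and Q = 24.
ΔQ = 24 − 16 = +8.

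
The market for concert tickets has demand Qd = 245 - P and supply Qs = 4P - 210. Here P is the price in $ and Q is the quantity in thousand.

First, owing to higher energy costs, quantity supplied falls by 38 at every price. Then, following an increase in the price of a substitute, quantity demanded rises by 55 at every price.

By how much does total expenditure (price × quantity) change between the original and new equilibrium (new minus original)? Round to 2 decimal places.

+6853.84

Initially, 245 - P = 4P - 210, so 455 = 5P and P = 91, Q = 154.
With the change applied: demand Qd = 300 - P, supply Qs = 4P - 248.
New equilibrium: 300 - P = 4P - 248 ⇒ 548 = 5P ⇒ P = 109.6, Q = 190.4.
Expenditure moves from 91×154 = 14014 to 109.6×190.4 = 20867.84; change = +6853.84.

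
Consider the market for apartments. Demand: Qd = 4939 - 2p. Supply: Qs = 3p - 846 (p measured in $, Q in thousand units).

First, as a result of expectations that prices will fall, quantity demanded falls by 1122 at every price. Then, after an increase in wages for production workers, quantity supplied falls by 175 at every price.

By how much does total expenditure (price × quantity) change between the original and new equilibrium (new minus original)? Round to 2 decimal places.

-1216295.32

Solve the original market: 4939 - 2p = 3p - 846, hence p = 1157 and Q = 2625.
With the change applied: demand Qd = 3817 - 2p, supply Qs = 3p - 1021.
Equate the new curves: 3817 - 2p = 3p - 1021, giving 4838 = 5p, p = 967.6, Q = 1881.8.
Expenditure moves from 1157×2625 = 3037125 to 967.6×1881.8 = 1820829.68; change = -1216295.32.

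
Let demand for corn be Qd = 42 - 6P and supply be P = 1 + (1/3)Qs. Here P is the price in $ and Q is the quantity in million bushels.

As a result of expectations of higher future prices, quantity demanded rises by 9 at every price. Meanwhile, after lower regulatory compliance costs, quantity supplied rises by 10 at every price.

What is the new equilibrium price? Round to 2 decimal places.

Before the shock: 42 - 6P = 3P - 3 ⇒ 45 = 9P ⇒ P = 5, Q = 12.
The shock moves the curves to Qd = 51 - 6P and Qs = 3P + 7.
Setting them equal: 51 - 6P = 3P + 7 → 44 = 9P, so P = 44/9 ≈ 4.8889 and Q = 65/3 ≈ 21.6667.

4.89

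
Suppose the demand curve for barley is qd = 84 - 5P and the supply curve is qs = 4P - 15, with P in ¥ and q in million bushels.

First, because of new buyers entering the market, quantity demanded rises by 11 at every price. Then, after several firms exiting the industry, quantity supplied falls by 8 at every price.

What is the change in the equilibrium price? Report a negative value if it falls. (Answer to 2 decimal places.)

+2.11

Initially, 84 - 5P = 4P - 15, so 99 = 9P and P = 11, q = 29.
The shock moves the curves to qd = 95 - 5P and qs = 4P - 23.
Equate the new curves: 95 - 5P = 4P - 23, giving 118 = 9P, P = 118/9 ≈ 13.1111, q = 265/9 ≈ 29.4444.
ΔP = 13.1111 − 11 = +2.11.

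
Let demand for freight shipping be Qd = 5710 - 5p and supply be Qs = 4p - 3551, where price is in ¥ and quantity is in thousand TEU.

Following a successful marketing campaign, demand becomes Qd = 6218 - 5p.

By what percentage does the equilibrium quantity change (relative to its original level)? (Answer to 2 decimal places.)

Solve the original market: 5710 - 5p = 4p - 3551, hence p = 1029 and Q = 565.
After the shift, demand is Qd = 6218 - 5p and supply is Qs = 4p - 3551.
Setting them equal: 6218 - 5p = 4p - 3551 → 9769 = 9p, so p = 9769/9 ≈ 1085.4444 and Q = 7117/9 ≈ 790.7778.
%ΔQ = (790.7778 − 565) / 565 × 100 = +39.96%.

+39.96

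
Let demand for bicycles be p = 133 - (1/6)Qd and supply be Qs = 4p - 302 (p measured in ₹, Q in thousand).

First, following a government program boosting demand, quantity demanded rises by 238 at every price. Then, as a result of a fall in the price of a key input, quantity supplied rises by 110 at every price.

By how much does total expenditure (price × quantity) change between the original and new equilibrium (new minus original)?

Original equilibrium: 798 - 6p = 4p - 302 gives 1100 = 10p, so p = 110 and Q = 138.
The shock moves the curves to Qd = 1036 - 6p and Qs = 4p - 192.
Setting them equal: 1036 - 6p = 4p - 192 → 1228 = 10p, so p = 122.8 and Q = 299.2.
Expenditure moves from 110×138 = 15180 to 122.8×299.2 = 36741.76; change = +21561.76.

+21561.76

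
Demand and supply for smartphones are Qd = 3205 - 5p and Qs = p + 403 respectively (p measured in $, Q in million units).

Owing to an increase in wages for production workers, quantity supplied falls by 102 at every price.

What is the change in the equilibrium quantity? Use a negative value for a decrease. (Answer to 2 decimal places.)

Original equilibrium: 3205 - 5p = p + 403 gives 2802 = 6p, so p = 467 and Q = 870.
The new curves are Qd = 3205 - 5p (demand) and Qs = p + 301 (supply).
Clearing the new market: 3205 - 5p = p + 301, so p = 484 and Q = 785.
ΔQ = 785 − 870 = -85.00.

-85.00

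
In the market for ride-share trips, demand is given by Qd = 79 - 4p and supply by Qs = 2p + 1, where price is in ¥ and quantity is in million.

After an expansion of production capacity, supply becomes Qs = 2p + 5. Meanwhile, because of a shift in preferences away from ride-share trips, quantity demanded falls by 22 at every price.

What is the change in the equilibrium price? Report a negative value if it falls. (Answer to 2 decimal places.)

Initially, 79 - 4p = 2p + 1, so 78 = 6p and p = 13, Q = 27.
The new curves are Qd = 57 - 4p (demand) and Qs = 2p + 5 (supply).
Clearing the new market: 57 - 4p = 2p + 5, so p = 26/3 ≈ 8.6667 and Q = 67/3 ≈ 22.3333.
Δp = 8.6667 − 13 = -4.33.

-4.33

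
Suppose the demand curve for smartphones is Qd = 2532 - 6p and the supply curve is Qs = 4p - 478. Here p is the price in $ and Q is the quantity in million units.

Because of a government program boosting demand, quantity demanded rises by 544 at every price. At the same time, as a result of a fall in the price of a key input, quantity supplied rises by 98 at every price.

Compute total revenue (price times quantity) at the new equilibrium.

Original equilibrium: 2532 - 6p = 4p - 478 gives 3010 = 10p, so p = 301 and Q = 726.
After the shift, demand is Qd = 3076 - 6p and supply is Qs = 4p - 380.
Setting them equal: 3076 - 6p = 4p - 380 → 3456 = 10p, so p = 345.6 and Q = 1002.4.
New expenditure = 345.6 × 1002.4 = 346429.44.

346429.44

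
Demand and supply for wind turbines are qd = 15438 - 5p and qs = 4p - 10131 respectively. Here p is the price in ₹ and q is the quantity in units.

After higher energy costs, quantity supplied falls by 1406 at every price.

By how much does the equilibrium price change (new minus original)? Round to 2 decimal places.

+156.22

Initially, 15438 - 5p = 4p - 10131, so 25569 = 9p and p = 2841, q = 1233.
With the change applied: demand qd = 15438 - 5p, supply qs = 4p - 11537.
Clearing the new market: 15438 - 5p = 4p - 11537, so p = 26975/9 ≈ 2997.2222 and q = 4067/9 ≈ 451.8889.
Δp = 2997.2222 − 2841 = +156.22.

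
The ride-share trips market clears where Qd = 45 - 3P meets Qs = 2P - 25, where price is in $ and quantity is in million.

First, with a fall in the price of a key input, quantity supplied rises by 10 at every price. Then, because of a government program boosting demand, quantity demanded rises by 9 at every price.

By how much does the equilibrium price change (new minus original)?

Solve the original market: 45 - 3P = 2P - 25, hence P = 14 and Q = 3.
After the shift, demand is Qd = 54 - 3P and supply is Qs = 2P - 15.
Setting them equal: 54 - 3P = 2P - 15 → 69 = 5P, so P = 13.8 and Q = 12.6.
ΔP = 13.8 − 14 = -0.2.

-0.2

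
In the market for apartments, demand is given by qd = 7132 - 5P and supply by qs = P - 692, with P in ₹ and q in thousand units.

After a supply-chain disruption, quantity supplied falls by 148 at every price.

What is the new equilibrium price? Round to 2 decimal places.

1328.67

Before the shock: 7132 - 5P = P - 692 ⇒ 7824 = 6P ⇒ P = 1304, q = 612.
After the shift, demand is qd = 7132 - 5P and supply is qs = P - 840.
Clearing the new market: 7132 - 5P = P - 840, so P = 3986/3 ≈ 1328.6667 and q = 1466/3 ≈ 488.6667.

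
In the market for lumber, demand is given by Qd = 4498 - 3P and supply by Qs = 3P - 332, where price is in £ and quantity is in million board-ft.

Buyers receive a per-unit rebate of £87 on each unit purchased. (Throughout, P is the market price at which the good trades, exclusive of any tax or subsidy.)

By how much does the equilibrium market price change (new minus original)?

+43.5

Solve the original market: 4498 - 3P = 3P - 332, hence P = 805 and Q = 2083.
Since buyers' out-of-pocket price is the market price minus the rebate, the effective demand curve becomes Qd = 4759 - 3P.
Clearing the new market: 4759 - 3P = 3P - 332, so P = 848.5 and Q = 2213.5.
ΔP = 848.5 − 805 = +43.5.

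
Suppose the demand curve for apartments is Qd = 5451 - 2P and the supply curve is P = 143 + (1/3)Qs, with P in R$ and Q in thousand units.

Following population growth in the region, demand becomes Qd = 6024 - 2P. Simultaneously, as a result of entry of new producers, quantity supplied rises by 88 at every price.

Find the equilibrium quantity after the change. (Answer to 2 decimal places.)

3478.00

Initially, 5451 - 2P = 3P - 429, so 5880 = 5P and P = 1176, Q = 3099.
The shock moves the curves to Qd = 6024 - 2P and Qs = 3P - 341.
Setting them equal: 6024 - 2P = 3P - 341 → 6365 = 5P, so P = 1273 and Q = 3478.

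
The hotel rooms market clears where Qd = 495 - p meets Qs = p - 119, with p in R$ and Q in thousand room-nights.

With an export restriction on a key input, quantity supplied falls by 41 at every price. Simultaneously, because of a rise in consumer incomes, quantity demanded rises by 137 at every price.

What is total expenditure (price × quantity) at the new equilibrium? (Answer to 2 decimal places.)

93456.00

Solve the original market: 495 - p = p - 119, hence p = 307 and Q = 188.
With the change applied: demand Qd = 632 - p, supply Qs = p - 160.
Equate the new curves: 632 - p = p - 160, giving 792 = 2p, p = 396, Q = 236.
New expenditure = 396 × 236 = 93456.00.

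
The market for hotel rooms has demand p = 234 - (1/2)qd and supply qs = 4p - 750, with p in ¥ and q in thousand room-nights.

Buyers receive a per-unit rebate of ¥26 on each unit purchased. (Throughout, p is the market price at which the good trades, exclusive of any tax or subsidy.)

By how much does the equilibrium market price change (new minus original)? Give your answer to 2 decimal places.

+8.67

Initially, 468 - 2p = 4p - 750, so 1218 = 6p and p = 203, q = 62.
Since buyers' out-of-pocket price is the market price minus the rebate, the effective demand curve becomes qd = 520 - 2p.
Clearing the new market: 520 - 2p = 4p - 750, so p = 635/3 ≈ 211.6667 and q = 290/3 ≈ 96.6667.
Δp = 211.6667 − 203 = +8.67.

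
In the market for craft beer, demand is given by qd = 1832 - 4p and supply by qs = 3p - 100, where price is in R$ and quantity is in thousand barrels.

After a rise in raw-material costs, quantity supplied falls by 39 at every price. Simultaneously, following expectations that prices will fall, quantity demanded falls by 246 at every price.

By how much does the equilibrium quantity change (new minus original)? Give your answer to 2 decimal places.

Original equilibrium: 1832 - 4p = 3p - 100 gives 1932 = 7p, so p = 276 and q = 728.
After the shift, demand is qd = 1586 - 4p and supply is qs = 3p - 139.
Setting them equal: 1586 - 4p = 3p - 139 → 1725 = 7p, so p = 1725/7 ≈ 246.4286 and q = 4202/7 ≈ 600.2857.
Δq = 600.2857 − 728 = -127.71.

-127.71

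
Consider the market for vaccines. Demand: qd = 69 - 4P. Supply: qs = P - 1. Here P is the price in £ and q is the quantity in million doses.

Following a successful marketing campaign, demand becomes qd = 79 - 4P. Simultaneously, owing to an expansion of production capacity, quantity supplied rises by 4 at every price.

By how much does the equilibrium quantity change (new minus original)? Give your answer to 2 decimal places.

+5.20

Solve the original market: 69 - 4P = P - 1, hence P = 14 and q = 13.
With the change applied: demand qd = 79 - 4P, supply qs = P + 3.
Equate the new curves: 79 - 4P = P + 3, giving 76 = 5P, P = 15.2, q = 18.2.
Δq = 18.2 − 13 = +5.20.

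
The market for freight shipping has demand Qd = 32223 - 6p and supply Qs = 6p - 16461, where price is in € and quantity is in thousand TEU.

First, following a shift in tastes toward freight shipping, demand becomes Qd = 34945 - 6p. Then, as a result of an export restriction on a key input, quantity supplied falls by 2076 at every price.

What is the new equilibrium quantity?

Original equilibrium: 32223 - 6p = 6p - 16461 gives 48684 = 12p, so p = 4057 and Q = 7881.
With the change applied: demand Qd = 34945 - 6p, supply Qs = 6p - 18537.
Setting them equal: 34945 - 6p = 6p - 18537 → 53482 = 12p, so p = 26741/6 ≈ 4456.8333 and Q = 8204.

8204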